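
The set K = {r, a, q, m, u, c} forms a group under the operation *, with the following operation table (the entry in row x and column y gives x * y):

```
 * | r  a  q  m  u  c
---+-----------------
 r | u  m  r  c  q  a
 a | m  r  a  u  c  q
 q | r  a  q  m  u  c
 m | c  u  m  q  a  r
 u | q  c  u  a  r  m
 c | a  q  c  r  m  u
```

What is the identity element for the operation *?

The identity e satisfies e * x = x for all x, so its row in the table reproduces the column headers.
Row q reads: r, a, q, m, u, c — exactly the header order. So q is the identity.
(Structurally, K here is isomorphic to the cyclic group Z_6.)

q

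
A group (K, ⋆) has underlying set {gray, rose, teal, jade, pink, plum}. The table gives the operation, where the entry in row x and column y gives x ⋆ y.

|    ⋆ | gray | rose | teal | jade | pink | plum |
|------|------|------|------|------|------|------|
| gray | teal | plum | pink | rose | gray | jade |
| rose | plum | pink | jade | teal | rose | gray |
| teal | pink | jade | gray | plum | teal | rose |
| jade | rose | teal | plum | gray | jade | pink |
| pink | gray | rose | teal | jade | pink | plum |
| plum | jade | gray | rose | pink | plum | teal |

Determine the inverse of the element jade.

plum

First locate the identity: row pink matches the header, so pink is the identity.
Scan row jade for pink: jade ⋆ plum = pink. Hence jade^(-1) = plum.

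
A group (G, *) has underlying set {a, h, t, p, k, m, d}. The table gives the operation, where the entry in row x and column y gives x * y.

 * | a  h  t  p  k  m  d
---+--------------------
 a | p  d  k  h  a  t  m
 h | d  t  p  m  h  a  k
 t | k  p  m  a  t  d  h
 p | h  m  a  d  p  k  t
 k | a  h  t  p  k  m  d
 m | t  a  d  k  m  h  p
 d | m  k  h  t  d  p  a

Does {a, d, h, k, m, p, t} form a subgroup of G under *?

Yes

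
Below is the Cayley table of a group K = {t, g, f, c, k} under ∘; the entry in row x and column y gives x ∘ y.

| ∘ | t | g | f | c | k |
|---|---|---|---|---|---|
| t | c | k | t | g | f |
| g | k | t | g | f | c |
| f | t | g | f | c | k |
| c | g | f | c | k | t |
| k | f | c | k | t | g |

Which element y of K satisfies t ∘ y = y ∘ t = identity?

k

First locate the identity: row f matches the header, so f is the identity.
Scan row t for f: t ∘ k = f. Hence t^(-1) = k.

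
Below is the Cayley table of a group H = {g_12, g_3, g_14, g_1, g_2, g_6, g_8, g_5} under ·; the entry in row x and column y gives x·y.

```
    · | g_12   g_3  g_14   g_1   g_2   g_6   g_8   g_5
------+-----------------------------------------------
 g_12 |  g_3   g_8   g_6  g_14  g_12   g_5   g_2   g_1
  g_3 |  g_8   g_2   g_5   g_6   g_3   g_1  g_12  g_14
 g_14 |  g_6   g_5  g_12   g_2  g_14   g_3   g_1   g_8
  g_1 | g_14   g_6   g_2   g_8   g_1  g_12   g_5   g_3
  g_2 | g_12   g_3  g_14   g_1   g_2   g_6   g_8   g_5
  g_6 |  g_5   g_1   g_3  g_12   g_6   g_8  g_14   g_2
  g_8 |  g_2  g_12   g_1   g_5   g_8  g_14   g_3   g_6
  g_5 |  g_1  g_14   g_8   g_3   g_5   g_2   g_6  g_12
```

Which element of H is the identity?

The identity e satisfies e·x = x for all x, so its row in the table reproduces the column headers.
Row g_2 reads: g_12, g_3, g_14, g_1, g_2, g_6, g_8, g_5 — exactly the header order. So g_2 is the identity.

g_2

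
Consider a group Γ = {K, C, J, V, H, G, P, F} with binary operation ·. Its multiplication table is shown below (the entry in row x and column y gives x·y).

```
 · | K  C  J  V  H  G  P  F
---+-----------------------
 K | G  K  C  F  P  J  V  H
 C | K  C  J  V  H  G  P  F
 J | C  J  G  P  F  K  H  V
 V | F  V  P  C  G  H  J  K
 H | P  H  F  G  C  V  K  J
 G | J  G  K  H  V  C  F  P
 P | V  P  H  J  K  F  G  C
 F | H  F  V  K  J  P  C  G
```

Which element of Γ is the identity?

The identity e satisfies e·x = x for all x, so its row in the table reproduces the column headers.
Row C reads: K, C, J, V, H, G, P, F — exactly the header order. So C is the identity.

C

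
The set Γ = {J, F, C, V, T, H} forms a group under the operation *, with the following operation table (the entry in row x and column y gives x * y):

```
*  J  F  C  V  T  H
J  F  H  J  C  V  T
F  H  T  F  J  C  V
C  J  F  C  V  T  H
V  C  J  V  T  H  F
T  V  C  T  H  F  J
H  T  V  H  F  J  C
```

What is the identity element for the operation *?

The identity e satisfies e * x = x for all x, so its row in the table reproduces the column headers.
Row C reads: J, F, C, V, T, H — exactly the header order. So C is the identity.
(Structurally, Γ here is isomorphic to the cyclic group Z_6.)

C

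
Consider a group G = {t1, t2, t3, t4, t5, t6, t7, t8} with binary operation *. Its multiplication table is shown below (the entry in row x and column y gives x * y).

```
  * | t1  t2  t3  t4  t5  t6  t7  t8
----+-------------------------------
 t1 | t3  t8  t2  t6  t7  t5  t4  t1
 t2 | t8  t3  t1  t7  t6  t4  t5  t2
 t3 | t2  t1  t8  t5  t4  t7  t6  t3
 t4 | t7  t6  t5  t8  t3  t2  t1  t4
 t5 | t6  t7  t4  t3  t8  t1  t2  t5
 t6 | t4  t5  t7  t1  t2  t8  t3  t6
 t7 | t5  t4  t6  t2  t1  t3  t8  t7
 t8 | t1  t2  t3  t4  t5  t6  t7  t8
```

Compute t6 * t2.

Read row t6, column t2: t6 * t2 = t5.

t5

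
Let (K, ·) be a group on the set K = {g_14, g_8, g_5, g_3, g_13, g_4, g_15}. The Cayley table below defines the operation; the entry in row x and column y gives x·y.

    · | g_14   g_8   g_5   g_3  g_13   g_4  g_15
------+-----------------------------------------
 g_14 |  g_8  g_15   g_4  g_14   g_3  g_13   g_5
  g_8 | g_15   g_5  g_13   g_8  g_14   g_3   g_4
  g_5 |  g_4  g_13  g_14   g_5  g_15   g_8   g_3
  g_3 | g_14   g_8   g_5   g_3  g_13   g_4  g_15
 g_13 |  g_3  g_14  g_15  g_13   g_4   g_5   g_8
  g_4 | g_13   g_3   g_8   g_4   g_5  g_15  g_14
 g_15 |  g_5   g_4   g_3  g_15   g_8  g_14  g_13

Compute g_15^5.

g_14

g_15^1 = g_15
g_15^2 = g_15·g_15 = g_13
g_15^3 = g_13·g_15 = g_8
g_15^4 = g_8·g_15 = g_4
g_15^5 = g_4·g_15 = g_14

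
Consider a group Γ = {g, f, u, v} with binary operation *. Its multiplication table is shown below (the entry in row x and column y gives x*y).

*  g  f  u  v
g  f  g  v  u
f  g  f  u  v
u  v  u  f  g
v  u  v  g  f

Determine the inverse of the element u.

First locate the identity: row f matches the header, so f is the identity.
Scan row u for f: u*u = f. Hence u^(-1) = u.

u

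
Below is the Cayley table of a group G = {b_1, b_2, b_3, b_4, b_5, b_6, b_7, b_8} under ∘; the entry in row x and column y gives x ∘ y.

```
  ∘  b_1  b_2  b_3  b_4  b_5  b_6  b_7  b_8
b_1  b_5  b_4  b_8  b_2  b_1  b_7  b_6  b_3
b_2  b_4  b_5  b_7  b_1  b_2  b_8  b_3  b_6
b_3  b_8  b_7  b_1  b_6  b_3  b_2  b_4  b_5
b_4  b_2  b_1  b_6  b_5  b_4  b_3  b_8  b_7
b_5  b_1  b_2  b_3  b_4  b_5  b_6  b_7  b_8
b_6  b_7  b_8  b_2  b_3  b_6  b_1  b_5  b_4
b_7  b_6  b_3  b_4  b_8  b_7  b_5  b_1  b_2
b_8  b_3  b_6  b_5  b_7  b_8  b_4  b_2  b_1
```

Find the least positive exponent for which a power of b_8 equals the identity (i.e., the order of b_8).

The identity element is b_5 (its row matches the header).
b_8^1 = b_8
b_8^2 = b_8 ∘ b_8 = b_1
b_8^3 = b_1 ∘ b_8 = b_3
b_8^4 = b_3 ∘ b_8 = b_5
The first power of b_8 equal to the identity is b_8^4, so ord(b_8) = 4.

4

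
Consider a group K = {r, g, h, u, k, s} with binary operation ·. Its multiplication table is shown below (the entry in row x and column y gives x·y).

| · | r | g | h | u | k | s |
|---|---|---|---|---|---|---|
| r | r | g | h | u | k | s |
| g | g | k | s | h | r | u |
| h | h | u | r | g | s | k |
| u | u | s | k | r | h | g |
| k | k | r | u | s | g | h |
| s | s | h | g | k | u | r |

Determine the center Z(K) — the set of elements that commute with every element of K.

{r}

An element z is central iff its row equals its column in the table.
For g: g·h = s ≠ u = h·g, so g ∉ Z.
Checking each element this way leaves Z(K) = {r}.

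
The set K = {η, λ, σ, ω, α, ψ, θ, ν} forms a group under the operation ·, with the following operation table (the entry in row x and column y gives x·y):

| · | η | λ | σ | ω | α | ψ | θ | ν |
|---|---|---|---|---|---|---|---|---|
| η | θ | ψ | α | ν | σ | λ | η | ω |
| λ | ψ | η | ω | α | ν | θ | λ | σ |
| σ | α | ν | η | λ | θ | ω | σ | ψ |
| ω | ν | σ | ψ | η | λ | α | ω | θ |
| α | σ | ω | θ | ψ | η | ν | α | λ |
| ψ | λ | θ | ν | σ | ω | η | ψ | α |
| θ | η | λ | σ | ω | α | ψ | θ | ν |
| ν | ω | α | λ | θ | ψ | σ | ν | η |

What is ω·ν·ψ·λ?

θ

ω·ν = θ
θ·ψ = ψ
ψ·λ = θ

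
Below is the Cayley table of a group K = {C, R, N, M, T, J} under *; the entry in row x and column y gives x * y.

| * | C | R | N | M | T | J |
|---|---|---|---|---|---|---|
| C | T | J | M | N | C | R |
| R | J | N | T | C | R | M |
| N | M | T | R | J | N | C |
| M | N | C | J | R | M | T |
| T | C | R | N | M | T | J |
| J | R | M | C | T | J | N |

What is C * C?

T

Read row C, column C: C * C = T.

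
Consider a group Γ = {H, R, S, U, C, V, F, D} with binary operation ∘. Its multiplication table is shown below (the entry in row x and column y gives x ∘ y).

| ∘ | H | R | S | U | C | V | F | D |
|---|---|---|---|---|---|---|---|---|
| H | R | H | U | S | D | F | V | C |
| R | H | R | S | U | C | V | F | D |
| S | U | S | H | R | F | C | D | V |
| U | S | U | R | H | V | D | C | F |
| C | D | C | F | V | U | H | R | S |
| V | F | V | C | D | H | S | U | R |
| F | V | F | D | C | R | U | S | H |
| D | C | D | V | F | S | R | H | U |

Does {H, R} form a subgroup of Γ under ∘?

{H, R} contains the identity R.
Checking products: every product of two elements of {H, R} (read from the table) lies in {H, R}, so the set is closed.
In a finite group, a nonempty closed subset is a subgroup. So {H, R} ≤ Γ.

Yes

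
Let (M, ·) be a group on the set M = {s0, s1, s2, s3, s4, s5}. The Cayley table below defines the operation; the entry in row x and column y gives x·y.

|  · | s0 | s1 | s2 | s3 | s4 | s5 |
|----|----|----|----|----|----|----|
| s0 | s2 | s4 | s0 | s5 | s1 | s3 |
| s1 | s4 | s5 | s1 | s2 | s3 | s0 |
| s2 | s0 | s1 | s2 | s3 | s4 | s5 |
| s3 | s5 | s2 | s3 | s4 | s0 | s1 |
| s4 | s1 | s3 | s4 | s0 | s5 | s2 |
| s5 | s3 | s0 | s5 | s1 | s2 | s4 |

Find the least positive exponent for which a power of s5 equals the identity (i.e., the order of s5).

3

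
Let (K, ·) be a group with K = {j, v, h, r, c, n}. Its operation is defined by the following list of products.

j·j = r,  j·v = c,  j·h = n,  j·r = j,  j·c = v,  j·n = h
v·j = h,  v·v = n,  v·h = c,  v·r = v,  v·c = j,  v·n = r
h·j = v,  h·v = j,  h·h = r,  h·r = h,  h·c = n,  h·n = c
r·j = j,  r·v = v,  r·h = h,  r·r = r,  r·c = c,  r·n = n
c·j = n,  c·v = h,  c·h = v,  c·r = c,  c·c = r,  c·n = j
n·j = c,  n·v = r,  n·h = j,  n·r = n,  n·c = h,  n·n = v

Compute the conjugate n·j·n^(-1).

h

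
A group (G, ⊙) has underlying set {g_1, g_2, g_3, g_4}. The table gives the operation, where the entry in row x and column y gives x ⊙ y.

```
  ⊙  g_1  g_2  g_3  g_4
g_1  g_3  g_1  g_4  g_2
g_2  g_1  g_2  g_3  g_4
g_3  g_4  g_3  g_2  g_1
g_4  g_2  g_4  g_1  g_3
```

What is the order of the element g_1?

The identity element is g_2 (its row matches the header).
g_1^1 = g_1
g_1^2 = g_1 ⊙ g_1 = g_3
g_1^3 = g_3 ⊙ g_1 = g_4
g_1^4 = g_4 ⊙ g_1 = g_2
The first power of g_1 equal to the identity is g_1^4, so ord(g_1) = 4.

4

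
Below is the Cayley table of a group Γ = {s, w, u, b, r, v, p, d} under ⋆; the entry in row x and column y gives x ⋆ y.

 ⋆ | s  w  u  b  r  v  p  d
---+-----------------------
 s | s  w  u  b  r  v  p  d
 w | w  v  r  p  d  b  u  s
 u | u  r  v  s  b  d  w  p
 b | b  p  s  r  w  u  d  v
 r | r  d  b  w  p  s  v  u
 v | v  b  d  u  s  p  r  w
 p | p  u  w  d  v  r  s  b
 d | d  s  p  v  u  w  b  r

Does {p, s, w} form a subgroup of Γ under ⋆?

w ⋆ w = v, which is not in {p, s, w}.
The subset is not closed under ⋆, so it is not a subgroup.

No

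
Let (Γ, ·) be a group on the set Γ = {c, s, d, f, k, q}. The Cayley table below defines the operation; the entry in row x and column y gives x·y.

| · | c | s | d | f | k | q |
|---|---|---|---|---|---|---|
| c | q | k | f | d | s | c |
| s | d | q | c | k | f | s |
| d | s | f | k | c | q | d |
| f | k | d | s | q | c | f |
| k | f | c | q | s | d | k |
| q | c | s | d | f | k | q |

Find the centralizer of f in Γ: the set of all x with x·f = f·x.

{f, q}

Compare row f with column f entry by entry.
d·f = c but f·d = s, so d does not.
Collecting the elements that commute with f: C(f) = {f, q}.
(Structurally, Γ here is isomorphic to the symmetric group S_3.)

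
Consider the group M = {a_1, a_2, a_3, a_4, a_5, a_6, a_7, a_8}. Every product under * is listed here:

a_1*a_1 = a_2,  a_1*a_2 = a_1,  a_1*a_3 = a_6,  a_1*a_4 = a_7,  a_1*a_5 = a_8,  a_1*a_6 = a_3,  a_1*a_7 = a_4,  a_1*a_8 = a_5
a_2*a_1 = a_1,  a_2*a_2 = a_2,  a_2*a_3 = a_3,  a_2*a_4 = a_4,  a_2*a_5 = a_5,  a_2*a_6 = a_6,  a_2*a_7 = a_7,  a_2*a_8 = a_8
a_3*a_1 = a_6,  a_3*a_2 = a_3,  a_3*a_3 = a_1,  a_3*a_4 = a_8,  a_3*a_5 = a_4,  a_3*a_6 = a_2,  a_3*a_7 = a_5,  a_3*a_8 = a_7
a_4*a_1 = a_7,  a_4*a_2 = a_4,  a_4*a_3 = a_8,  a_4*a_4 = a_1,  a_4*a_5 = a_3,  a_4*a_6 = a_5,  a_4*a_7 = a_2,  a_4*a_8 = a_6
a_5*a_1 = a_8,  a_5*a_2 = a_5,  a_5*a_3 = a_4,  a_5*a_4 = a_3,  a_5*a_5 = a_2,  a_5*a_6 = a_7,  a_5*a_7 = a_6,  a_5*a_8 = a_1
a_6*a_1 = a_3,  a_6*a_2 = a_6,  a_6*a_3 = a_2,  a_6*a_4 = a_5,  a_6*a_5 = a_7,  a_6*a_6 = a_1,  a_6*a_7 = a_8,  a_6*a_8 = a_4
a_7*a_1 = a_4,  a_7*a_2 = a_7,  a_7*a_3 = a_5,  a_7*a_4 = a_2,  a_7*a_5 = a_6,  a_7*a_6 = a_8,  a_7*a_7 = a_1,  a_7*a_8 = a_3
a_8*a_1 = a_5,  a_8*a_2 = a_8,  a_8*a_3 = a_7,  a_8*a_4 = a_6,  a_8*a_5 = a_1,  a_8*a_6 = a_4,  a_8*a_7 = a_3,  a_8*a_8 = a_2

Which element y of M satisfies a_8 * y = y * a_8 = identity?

First locate the identity: row a_2 matches the header, so a_2 is the identity.
Scan row a_8 for a_2: a_8 * a_8 = a_2. Hence a_8^(-1) = a_8.

a_8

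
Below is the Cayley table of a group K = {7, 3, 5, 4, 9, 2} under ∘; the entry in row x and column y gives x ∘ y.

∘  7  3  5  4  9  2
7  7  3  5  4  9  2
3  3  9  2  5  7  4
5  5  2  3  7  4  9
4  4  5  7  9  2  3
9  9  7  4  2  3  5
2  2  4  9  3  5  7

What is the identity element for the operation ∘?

7

The identity e satisfies e ∘ x = x for all x, so its row in the table reproduces the column headers.
Row 7 reads: 7, 3, 5, 4, 9, 2 — exactly the header order. So 7 is the identity.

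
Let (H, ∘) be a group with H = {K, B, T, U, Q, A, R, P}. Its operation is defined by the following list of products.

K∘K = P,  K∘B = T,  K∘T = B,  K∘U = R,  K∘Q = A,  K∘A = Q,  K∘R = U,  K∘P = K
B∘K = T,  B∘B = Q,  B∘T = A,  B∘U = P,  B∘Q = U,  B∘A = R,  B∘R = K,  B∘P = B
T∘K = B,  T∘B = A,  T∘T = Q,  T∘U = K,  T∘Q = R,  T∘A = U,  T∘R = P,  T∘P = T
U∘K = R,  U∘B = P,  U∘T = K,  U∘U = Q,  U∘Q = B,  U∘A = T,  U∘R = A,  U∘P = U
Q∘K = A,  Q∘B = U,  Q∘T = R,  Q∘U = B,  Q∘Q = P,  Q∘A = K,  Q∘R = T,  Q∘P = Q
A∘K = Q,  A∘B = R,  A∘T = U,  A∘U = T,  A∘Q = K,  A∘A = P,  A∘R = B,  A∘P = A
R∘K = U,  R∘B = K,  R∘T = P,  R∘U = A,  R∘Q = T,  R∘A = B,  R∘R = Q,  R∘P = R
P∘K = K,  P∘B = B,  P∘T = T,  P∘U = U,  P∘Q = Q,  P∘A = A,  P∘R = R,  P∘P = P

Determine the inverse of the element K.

First locate the identity: row P matches the header, so P is the identity.
Scan row K for P: K ∘ K = P. Hence K^(-1) = K.

K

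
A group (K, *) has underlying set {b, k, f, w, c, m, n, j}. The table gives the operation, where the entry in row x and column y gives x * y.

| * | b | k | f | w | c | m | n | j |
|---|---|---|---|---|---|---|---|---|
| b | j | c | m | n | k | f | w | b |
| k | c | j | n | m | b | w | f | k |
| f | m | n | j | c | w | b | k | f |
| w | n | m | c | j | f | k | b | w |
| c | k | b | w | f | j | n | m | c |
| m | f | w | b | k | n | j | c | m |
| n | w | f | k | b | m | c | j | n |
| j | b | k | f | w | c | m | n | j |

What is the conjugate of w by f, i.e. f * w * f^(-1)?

The identity is j. In row f, the entry j sits in column f, so f^(-1) = f.
f * w = c
c * f = w
(Structurally, K here is isomorphic to the elementary abelian group (Z_2)^3.)

w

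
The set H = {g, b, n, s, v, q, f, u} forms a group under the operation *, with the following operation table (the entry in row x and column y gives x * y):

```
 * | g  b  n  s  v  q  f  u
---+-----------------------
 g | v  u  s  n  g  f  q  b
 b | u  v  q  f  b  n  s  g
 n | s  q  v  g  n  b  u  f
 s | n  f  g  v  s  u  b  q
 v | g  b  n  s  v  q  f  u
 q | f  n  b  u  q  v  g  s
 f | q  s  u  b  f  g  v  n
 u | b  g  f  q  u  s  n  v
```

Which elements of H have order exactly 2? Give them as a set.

{b, f, g, n, q, s, u}

Identity is v. Compute the order of each non-identity element by repeated multiplication:
  g: g → v  (order 2)
  b: b → v  (order 2)
  n: n → v  (order 2)
  s: s → v  (order 2)
  q: q → v  (order 2)
  f: f → v  (order 2)
  u: u → v  (order 2)
Elements of order 2: {b, f, g, n, q, s, u}.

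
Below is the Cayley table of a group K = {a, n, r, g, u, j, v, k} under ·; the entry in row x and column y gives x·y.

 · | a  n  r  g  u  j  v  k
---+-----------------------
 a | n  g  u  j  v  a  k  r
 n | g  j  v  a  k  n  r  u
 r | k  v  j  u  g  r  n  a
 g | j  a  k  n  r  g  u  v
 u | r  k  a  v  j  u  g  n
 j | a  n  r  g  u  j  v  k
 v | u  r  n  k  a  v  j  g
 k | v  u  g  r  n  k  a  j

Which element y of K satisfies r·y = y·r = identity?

First locate the identity: row j matches the header, so j is the identity.
Scan row r for j: r·r = j. Hence r^(-1) = r.

r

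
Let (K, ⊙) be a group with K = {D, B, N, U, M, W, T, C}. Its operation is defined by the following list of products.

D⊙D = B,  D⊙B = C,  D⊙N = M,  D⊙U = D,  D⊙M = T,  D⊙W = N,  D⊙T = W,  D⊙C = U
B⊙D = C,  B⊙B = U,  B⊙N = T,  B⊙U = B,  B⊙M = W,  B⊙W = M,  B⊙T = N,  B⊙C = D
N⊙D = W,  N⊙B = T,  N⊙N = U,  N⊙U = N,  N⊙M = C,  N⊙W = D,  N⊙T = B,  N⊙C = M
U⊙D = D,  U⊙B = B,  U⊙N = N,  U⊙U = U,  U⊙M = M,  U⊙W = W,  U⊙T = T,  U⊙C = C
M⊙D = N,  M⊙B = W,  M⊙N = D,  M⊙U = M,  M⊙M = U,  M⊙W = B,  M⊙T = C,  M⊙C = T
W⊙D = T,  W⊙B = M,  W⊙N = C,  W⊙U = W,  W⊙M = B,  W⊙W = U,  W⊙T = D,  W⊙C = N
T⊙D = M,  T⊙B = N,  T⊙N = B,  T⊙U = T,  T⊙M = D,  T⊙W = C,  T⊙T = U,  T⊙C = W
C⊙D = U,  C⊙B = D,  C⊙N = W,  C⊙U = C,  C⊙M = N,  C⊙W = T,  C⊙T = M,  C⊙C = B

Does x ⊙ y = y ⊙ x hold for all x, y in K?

No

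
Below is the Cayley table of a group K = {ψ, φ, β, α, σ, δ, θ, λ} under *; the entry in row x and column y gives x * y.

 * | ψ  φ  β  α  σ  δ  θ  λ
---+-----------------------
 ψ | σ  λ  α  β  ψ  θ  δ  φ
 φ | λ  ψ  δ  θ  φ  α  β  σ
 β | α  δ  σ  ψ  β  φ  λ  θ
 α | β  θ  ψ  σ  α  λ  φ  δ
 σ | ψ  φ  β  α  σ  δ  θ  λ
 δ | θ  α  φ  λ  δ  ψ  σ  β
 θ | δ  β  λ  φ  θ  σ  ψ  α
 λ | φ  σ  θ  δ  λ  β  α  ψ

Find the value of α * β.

Read row α, column β: α * β = ψ.

ψ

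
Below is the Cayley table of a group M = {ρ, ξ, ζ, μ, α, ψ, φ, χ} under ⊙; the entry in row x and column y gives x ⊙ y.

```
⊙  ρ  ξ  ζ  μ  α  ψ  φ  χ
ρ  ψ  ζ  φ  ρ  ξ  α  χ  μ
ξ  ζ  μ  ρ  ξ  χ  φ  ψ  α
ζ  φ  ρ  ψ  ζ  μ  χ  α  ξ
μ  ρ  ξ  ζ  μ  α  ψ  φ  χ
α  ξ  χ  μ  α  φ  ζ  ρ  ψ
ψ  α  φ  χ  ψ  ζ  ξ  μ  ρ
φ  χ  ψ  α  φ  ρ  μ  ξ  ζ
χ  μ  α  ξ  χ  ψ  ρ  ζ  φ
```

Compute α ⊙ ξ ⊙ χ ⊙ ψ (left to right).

α ⊙ ξ = χ
χ ⊙ χ = φ
φ ⊙ ψ = μ

μ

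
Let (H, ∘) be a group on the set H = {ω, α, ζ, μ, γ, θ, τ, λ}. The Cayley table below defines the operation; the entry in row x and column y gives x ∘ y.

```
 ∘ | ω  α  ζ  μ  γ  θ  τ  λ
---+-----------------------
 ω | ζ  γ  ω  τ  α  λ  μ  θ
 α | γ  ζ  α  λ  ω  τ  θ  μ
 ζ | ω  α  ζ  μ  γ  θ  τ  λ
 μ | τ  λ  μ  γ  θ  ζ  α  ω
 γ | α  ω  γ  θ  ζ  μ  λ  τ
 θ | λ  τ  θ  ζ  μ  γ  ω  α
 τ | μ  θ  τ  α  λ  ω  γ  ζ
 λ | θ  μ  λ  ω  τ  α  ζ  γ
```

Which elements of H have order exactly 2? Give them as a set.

Identity is ζ. Compute the order of each non-identity element by repeated multiplication:
  ω: ω → ζ  (order 2)
  α: α → ζ  (order 2)
  μ: μ → γ → θ → ζ  (order 4)
  γ: γ → ζ  (order 2)
  θ: θ → γ → μ → ζ  (order 4)
  τ: τ → γ → λ → ζ  (order 4)
  λ: λ → γ → τ → ζ  (order 4)
Elements of order 2: {α, γ, ω}.

{α, γ, ω}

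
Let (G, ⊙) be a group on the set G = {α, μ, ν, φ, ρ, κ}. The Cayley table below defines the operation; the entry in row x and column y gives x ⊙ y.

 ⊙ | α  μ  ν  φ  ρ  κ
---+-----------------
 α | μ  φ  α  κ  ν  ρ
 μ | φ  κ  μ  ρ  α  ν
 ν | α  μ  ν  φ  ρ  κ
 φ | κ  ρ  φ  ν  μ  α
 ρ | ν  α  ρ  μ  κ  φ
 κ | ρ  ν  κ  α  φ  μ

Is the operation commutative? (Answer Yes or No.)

Yes

Check whether the table is symmetric across its main diagonal.
Every entry (row x, col y) equals the entry (row y, col x), so G is abelian.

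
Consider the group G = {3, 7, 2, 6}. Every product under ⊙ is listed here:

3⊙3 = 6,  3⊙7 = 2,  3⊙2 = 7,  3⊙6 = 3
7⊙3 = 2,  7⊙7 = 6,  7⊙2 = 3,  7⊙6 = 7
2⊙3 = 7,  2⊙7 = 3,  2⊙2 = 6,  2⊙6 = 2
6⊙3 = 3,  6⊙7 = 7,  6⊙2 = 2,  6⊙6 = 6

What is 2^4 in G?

6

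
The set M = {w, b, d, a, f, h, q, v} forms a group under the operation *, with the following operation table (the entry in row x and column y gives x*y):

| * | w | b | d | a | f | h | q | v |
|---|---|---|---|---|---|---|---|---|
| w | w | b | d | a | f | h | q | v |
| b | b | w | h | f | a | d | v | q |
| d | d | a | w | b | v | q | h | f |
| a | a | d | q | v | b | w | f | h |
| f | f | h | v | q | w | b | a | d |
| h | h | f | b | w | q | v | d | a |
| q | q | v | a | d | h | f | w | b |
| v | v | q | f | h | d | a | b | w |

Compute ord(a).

The identity element is w (its row matches the header).
a^1 = a
a^2 = a*a = v
a^3 = v*a = h
a^4 = h*a = w
The first power of a equal to the identity is a^4, so ord(a) = 4.
(Structurally, M here is isomorphic to the dihedral group D_4.)

4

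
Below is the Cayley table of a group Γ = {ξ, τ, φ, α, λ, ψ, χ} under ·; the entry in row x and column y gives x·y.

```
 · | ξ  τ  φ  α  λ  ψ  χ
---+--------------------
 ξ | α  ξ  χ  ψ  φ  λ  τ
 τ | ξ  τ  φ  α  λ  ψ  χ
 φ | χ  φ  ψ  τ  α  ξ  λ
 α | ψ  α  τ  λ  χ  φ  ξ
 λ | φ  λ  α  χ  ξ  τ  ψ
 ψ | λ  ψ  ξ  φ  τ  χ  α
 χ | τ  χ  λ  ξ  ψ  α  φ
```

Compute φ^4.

φ^1 = φ
φ^2 = φ·φ = ψ
φ^3 = ψ·φ = ξ
φ^4 = ξ·φ = χ

χ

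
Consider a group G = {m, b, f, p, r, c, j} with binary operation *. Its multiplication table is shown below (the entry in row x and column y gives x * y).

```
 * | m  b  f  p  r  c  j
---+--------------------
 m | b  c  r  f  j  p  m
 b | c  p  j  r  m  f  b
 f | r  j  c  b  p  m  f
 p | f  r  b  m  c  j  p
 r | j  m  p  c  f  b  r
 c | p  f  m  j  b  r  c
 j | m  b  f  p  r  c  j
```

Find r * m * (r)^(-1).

The identity is j. In row r, the entry j sits in column m, so r^(-1) = m.
r * m = j
j * m = m

m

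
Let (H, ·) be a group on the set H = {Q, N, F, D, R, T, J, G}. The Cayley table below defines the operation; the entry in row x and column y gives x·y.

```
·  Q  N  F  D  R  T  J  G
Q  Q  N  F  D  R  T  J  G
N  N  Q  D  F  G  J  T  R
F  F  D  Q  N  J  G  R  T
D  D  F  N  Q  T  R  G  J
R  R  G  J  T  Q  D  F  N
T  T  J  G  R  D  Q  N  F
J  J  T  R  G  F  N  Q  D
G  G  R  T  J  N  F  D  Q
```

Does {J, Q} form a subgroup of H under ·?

Yes

{J, Q} contains the identity Q.
Checking products: every product of two elements of {J, Q} (read from the table) lies in {J, Q}, so the set is closed.
In a finite group, a nonempty closed subset is a subgroup. So {J, Q} ≤ H.
(Structurally, H here is isomorphic to the elementary abelian group (Z_2)^3.)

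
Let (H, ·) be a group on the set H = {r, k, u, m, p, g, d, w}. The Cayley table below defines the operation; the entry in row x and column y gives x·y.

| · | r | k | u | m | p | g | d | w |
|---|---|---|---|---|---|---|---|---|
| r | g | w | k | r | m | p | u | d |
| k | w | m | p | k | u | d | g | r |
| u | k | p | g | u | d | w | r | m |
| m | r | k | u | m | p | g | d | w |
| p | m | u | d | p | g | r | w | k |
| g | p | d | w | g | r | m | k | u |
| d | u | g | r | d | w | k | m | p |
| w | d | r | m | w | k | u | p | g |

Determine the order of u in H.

The identity element is m (its row matches the header).
u^1 = u
u^2 = u·u = g
u^3 = g·u = w
u^4 = w·u = m
The first power of u equal to the identity is u^4, so ord(u) = 4.

4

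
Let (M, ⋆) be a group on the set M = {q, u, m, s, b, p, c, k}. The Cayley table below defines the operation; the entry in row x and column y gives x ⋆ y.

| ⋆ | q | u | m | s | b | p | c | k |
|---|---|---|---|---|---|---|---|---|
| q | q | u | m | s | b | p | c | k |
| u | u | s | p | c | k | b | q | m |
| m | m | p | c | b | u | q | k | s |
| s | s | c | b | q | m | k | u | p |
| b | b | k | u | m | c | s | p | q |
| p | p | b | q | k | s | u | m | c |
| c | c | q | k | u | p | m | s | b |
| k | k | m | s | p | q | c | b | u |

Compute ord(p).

8

The identity element is q (its row matches the header).
p^1 = p
p^2 = p ⋆ p = u
p^3 = u ⋆ p = b
p^4 = b ⋆ p = s
p^5 = s ⋆ p = k
p^6 = k ⋆ p = c
p^7 = c ⋆ p = m
p^8 = m ⋆ p = q
The first power of p equal to the identity is p^8, so ord(p) = 8.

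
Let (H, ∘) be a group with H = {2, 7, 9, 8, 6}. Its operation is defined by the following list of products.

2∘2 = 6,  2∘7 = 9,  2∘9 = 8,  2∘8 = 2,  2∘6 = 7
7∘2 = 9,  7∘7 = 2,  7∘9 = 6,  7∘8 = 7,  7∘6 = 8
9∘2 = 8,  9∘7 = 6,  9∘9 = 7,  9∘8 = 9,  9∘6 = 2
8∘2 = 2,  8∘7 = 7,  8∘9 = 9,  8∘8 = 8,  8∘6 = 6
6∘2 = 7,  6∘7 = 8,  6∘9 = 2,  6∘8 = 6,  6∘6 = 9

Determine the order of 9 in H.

5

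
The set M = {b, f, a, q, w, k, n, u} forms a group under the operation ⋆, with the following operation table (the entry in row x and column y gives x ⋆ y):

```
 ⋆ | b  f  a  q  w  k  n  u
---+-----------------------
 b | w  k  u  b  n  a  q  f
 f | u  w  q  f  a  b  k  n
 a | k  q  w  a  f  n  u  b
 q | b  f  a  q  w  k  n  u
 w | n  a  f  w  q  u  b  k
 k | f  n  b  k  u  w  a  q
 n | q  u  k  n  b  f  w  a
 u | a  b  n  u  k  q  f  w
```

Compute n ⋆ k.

f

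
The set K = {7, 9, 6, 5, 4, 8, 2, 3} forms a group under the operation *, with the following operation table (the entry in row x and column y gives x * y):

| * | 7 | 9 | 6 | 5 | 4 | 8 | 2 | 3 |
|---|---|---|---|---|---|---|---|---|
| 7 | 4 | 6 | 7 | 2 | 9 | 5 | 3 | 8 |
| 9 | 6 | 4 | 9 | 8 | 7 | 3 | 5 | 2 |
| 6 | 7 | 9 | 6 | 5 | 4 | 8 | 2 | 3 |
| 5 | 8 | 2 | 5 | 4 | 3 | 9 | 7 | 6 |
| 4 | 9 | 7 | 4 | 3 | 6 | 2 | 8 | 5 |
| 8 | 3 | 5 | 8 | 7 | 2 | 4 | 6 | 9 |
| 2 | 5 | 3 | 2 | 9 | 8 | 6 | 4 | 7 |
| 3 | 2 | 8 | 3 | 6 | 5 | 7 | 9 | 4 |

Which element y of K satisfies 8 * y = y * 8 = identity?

First locate the identity: row 6 matches the header, so 6 is the identity.
Scan row 8 for 6: 8 * 2 = 6. Hence 8^(-1) = 2.

2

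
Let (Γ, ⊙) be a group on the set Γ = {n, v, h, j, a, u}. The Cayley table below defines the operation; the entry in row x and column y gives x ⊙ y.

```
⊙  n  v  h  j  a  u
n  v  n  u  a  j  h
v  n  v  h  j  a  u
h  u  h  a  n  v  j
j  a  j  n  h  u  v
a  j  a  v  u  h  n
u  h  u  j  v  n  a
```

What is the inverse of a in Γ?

h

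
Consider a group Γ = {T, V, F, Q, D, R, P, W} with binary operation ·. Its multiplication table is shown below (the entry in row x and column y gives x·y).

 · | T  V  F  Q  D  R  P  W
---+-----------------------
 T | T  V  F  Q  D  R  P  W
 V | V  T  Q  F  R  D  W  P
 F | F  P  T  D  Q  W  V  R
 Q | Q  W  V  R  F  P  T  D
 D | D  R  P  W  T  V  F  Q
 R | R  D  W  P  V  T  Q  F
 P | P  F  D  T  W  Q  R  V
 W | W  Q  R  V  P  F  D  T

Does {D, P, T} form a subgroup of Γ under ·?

No

P·P = R, which is not in {D, P, T}.
The subset is not closed under ·, so it is not a subgroup.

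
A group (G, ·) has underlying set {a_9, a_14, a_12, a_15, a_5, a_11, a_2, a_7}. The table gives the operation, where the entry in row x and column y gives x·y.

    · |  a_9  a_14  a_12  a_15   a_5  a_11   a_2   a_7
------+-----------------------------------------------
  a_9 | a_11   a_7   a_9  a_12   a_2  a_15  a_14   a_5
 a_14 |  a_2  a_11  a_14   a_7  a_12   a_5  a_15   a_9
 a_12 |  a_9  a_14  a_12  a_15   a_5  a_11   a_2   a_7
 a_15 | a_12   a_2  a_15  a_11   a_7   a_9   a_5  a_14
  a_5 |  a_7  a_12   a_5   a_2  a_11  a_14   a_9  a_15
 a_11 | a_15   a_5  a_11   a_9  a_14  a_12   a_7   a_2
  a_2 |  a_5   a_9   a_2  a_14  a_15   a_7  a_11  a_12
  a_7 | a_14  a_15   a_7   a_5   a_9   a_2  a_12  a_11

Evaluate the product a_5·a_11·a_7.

a_9

a_5·a_11 = a_14
a_14·a_7 = a_9
(Structurally, G here is isomorphic to the quaternion group Q_8.)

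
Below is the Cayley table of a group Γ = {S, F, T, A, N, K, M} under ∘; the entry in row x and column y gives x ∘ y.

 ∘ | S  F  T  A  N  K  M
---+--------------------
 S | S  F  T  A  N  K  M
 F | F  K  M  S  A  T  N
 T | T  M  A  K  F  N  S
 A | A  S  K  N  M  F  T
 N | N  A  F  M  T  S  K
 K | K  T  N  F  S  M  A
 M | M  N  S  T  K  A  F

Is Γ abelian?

Yes

Check whether the table is symmetric across its main diagonal.
Every entry (row x, col y) equals the entry (row y, col x), so Γ is abelian.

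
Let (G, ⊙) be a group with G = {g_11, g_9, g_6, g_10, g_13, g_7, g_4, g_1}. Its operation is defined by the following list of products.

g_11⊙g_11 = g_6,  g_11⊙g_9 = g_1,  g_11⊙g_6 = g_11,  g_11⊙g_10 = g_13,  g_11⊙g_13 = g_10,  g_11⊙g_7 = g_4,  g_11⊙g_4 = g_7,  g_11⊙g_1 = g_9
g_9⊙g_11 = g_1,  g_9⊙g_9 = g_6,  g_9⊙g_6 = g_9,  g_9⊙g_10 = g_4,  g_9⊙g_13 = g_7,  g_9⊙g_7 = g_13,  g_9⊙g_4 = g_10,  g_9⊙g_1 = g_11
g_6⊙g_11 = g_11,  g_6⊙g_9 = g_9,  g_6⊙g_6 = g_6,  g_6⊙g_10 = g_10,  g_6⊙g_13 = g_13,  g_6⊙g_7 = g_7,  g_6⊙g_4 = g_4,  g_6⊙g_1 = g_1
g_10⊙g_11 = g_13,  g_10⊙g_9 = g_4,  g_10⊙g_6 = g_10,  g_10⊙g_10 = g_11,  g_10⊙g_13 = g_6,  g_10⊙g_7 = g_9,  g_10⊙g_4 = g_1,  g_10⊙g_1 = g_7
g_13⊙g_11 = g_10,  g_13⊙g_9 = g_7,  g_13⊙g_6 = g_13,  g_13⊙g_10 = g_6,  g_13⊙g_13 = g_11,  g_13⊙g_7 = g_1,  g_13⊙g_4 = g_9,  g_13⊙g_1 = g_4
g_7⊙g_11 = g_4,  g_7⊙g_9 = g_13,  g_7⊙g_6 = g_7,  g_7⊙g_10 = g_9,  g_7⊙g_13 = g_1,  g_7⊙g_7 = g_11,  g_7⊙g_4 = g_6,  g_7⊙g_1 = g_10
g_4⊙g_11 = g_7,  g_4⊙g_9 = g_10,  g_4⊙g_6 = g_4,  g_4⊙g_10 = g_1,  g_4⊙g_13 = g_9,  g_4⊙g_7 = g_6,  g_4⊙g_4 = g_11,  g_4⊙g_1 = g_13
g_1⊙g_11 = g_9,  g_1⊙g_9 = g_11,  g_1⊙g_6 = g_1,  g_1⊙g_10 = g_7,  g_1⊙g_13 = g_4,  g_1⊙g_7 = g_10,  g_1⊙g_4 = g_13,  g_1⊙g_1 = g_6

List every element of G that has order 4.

Identity is g_6. Compute the order of each non-identity element by repeated multiplication:
  g_11: g_11 → g_6  (order 2)
  g_9: g_9 → g_6  (order 2)
  g_10: g_10 → g_11 → g_13 → g_6  (order 4)
  g_13: g_13 → g_11 → g_10 → g_6  (order 4)
  g_7: g_7 → g_11 → g_4 → g_6  (order 4)
  g_4: g_4 → g_11 → g_7 → g_6  (order 4)
  g_1: g_1 → g_6  (order 2)
Elements of order 4: {g_10, g_13, g_4, g_7}.

{g_10, g_13, g_4, g_7}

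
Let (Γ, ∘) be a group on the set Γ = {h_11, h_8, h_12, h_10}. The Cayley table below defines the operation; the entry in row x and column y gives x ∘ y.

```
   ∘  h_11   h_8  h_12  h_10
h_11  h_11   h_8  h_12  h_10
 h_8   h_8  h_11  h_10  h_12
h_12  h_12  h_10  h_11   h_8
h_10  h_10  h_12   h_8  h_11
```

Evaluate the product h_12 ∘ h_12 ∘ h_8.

h_8

h_12 ∘ h_12 = h_11
h_11 ∘ h_8 = h_8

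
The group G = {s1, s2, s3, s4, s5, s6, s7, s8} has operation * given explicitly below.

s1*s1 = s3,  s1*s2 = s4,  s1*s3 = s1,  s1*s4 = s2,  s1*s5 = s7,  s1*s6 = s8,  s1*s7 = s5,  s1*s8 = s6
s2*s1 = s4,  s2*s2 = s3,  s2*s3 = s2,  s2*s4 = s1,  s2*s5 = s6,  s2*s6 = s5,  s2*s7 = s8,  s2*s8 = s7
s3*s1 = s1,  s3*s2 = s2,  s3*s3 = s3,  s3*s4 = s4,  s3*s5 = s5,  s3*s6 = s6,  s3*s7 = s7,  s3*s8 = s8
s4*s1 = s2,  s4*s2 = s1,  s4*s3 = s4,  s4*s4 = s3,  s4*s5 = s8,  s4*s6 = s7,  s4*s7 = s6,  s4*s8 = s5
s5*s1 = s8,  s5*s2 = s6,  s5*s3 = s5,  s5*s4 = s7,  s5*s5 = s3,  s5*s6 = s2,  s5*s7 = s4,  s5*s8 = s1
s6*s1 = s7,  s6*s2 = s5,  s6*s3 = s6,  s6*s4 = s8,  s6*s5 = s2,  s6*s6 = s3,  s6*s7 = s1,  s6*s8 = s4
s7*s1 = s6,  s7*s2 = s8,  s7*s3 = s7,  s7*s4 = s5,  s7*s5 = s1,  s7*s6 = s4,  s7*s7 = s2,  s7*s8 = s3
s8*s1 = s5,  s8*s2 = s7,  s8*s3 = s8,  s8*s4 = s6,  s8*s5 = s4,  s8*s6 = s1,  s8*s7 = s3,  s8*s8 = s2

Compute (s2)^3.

s2

s2^1 = s2
s2^2 = s2 * s2 = s3
s2^3 = s3 * s2 = s2
(Structurally, G here is isomorphic to the dihedral group D_4.)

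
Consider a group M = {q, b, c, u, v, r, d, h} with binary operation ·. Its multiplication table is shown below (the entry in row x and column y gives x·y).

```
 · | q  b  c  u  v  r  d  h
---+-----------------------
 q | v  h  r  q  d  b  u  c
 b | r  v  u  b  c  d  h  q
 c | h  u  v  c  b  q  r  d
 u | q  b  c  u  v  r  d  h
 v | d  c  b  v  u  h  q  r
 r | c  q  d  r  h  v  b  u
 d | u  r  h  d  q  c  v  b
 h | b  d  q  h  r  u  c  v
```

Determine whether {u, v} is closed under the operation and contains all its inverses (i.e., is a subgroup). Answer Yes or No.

{u, v} contains the identity u.
Checking products: every product of two elements of {u, v} (read from the table) lies in {u, v}, so the set is closed.
In a finite group, a nonempty closed subset is a subgroup. So {u, v} ≤ M.

Yes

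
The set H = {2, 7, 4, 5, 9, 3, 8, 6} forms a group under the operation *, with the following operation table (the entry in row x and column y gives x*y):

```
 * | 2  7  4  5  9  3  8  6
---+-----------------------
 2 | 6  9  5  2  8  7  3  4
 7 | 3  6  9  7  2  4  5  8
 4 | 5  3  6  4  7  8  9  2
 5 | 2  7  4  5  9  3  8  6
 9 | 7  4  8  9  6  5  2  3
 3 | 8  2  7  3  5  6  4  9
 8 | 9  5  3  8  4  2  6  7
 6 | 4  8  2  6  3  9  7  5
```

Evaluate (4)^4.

5

4^1 = 4
4^2 = 4*4 = 6
4^3 = 6*4 = 2
4^4 = 2*4 = 5
(Structurally, H here is isomorphic to the quaternion group Q_8.)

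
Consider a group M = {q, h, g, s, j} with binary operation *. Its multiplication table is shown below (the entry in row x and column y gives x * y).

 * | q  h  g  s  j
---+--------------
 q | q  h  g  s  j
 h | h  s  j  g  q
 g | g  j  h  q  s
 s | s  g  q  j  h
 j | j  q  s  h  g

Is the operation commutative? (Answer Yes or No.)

Yes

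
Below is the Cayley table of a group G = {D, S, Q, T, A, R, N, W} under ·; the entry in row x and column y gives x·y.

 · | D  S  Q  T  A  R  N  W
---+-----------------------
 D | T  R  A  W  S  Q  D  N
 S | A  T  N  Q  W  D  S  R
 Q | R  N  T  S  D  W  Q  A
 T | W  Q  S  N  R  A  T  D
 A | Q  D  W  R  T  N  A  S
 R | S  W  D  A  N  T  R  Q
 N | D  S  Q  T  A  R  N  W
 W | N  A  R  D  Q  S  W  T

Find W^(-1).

First locate the identity: row N matches the header, so N is the identity.
Scan row W for N: W·D = N. Hence W^(-1) = D.

D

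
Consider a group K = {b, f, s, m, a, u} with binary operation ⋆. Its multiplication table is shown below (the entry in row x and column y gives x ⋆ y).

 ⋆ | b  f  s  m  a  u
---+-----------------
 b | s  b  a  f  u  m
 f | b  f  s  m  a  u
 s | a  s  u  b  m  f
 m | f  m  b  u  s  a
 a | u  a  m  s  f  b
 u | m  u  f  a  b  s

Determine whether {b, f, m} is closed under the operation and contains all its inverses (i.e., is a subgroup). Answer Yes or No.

No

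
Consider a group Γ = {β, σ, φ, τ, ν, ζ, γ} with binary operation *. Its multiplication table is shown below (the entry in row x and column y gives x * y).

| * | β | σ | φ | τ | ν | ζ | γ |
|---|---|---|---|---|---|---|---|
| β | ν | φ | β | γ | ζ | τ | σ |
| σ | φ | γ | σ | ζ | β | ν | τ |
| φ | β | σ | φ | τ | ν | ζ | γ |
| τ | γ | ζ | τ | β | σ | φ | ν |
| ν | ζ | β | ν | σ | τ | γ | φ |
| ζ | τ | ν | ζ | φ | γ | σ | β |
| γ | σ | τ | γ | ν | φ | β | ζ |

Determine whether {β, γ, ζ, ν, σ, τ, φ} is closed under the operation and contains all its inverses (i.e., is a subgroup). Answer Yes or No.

Yes

{β, γ, ζ, ν, σ, τ, φ} contains the identity φ.
Checking products: every product of two elements of {β, γ, ζ, ν, σ, τ, φ} (read from the table) lies in {β, γ, ζ, ν, σ, τ, φ}, so the set is closed.
In a finite group, a nonempty closed subset is a subgroup. So {β, γ, ζ, ν, σ, τ, φ} ≤ Γ.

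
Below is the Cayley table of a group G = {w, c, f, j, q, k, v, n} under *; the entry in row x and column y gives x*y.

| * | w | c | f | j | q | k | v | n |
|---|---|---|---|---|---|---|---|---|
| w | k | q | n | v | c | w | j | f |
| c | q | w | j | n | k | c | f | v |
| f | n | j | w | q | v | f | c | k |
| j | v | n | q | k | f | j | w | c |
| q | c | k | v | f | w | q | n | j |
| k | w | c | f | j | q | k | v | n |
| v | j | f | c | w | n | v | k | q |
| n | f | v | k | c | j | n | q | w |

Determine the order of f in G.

The identity element is k (its row matches the header).
f^1 = f
f^2 = f*f = w
f^3 = w*f = n
f^4 = n*f = k
The first power of f equal to the identity is f^4, so ord(f) = 4.

4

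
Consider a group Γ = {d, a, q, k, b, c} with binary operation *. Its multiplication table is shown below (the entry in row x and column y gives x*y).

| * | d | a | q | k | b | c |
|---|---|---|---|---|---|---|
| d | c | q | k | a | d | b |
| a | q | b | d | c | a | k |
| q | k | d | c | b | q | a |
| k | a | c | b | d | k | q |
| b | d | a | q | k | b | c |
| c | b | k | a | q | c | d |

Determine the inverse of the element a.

First locate the identity: row b matches the header, so b is the identity.
Scan row a for b: a*a = b. Hence a^(-1) = a.
(Structurally, Γ here is isomorphic to the cyclic group Z_6.)

a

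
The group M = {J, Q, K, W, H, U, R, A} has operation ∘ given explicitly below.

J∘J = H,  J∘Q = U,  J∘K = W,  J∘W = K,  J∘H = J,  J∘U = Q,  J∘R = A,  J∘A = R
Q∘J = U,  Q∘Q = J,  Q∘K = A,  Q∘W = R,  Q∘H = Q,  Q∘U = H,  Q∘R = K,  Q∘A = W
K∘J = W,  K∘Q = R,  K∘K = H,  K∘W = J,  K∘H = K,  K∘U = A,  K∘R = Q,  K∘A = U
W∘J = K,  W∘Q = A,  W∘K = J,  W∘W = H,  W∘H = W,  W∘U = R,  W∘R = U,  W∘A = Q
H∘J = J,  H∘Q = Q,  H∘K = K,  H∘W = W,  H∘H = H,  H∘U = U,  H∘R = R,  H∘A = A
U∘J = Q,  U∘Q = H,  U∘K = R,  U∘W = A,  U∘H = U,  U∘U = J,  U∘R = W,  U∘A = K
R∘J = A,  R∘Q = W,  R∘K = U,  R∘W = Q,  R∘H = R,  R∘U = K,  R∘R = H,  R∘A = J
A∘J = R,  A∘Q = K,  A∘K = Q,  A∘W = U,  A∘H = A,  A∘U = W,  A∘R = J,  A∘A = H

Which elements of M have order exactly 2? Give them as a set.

{A, J, K, R, W}

Identity is H. Compute the order of each non-identity element by repeated multiplication:
  J: J → H  (order 2)
  Q: Q → J → U → H  (order 4)
  K: K → H  (order 2)
  W: W → H  (order 2)
  U: U → J → Q → H  (order 4)
  R: R → H  (order 2)
  A: A → H  (order 2)
Elements of order 2: {A, J, K, R, W}.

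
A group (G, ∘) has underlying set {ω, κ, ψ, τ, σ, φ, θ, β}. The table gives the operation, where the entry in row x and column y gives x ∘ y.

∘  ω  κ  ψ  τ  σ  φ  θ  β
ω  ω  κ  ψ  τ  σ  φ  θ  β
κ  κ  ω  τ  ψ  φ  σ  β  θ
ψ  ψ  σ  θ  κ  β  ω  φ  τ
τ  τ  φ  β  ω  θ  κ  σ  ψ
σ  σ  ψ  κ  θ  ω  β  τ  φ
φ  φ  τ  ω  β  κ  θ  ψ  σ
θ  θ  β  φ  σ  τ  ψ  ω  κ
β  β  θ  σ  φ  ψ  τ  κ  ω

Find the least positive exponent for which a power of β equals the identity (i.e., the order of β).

The identity element is ω (its row matches the header).
β^1 = β
β^2 = β ∘ β = ω
The first power of β equal to the identity is β^2, so ord(β) = 2.

2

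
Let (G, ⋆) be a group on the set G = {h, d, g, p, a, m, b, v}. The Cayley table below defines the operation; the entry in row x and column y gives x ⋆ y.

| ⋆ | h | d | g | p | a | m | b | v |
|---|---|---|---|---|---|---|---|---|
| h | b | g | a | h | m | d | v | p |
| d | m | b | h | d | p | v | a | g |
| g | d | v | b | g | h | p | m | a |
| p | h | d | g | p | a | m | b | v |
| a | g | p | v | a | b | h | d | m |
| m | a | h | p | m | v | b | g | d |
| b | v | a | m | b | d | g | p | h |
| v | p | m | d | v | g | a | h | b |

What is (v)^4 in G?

v^1 = v
v^2 = v ⋆ v = b
v^3 = b ⋆ v = h
v^4 = h ⋆ v = p

p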